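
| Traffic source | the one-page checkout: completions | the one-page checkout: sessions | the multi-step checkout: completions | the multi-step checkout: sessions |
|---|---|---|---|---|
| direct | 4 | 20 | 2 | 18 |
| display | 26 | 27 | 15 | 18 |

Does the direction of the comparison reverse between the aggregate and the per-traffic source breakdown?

Direct: the one-page checkout 4/20 = 20.0%, the multi-step checkout 2/18 = 11.1% → the one-page checkout
Display: the one-page checkout 26/27 = 96.3%, the multi-step checkout 15/18 = 83.3% → the one-page checkout
Overall: the one-page checkout 30/47 = 63.8%, the multi-step checkout 17/36 = 47.2% → the one-page checkout
The one-page checkout wins overall and in every traffic group — no reversal.

No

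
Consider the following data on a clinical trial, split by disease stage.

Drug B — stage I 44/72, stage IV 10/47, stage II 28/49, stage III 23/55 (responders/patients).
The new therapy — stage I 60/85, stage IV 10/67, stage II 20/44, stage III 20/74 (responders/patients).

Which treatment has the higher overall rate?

Stage I: Drug B 44/72 = 61.1%, the new therapy 60/85 = 70.6% → the new therapy
Stage IV: Drug B 10/47 = 21.3%, the new therapy 10/67 = 14.9% → Drug B
Stage II: Drug B 28/49 = 57.1%, the new therapy 20/44 = 45.5% → Drug B
Stage III: Drug B 23/55 = 41.8%, the new therapy 20/74 = 27.0% → Drug B
Overall: Drug B 105/223 = 47.1%, the new therapy 110/270 = 40.7% → Drug B
(Neither sweeps every disease group, but Drug B has the higher pooled rate.)

Drug B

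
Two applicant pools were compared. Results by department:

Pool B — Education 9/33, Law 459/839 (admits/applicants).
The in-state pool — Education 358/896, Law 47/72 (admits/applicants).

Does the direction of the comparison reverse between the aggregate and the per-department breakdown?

Yes

Education: Pool B 9/33 = 27.3%, the in-state pool 358/896 = 40.0% → the in-state pool
Law: Pool B 459/839 = 54.7%, the in-state pool 47/72 = 65.3% → the in-state pool
Overall: Pool B 468/872 = 53.7%, the in-state pool 405/968 = 41.8% → Pool B
The in-state pool wins each department group but Pool B wins overall — the comparison reverses. The in-state pool's applicants skew toward Education, which has a lower base rate.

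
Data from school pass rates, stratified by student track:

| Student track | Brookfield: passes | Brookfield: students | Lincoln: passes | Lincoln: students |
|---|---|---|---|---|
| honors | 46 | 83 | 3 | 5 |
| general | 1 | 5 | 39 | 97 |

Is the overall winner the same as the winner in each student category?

No

Honors: Brookfield 46/83 = 55.4%, Lincoln 3/5 = 60.0% → Lincoln
General: Brookfield 1/5 = 20.0%, Lincoln 39/97 = 40.2% → Lincoln
Overall: Brookfield 47/88 = 53.4%, Lincoln 42/102 = 41.2% → Brookfield
Lincoln wins each student group but Brookfield wins overall — the comparison reverses. Lincoln's students skew toward general, which has a lower base rate.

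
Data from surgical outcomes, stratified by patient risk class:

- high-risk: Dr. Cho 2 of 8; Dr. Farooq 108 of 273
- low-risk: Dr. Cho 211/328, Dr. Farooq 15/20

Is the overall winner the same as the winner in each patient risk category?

No

High-risk: Dr. Cho 2/8 = 25.0%, Dr. Farooq 108/273 = 39.6% → Dr. Farooq
Low-risk: Dr. Cho 211/328 = 64.3%, Dr. Farooq 15/20 = 75.0% → Dr. Farooq
Overall: Dr. Cho 213/336 = 63.4%, Dr. Farooq 123/293 = 42.0% → Dr. Cho
Dr. Farooq wins each patient risk group but Dr. Cho wins overall — the comparison reverses. Dr. Farooq's operations skew toward high-risk, which has a lower base rate.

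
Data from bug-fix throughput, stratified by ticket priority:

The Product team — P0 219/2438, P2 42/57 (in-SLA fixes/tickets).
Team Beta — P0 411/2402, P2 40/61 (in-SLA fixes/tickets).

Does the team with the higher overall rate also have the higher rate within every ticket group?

No

P0: the Product team 219/2438 = 9.0%, Team Beta 411/2402 = 17.1% → Team Beta
P2: the Product team 42/57 = 73.7%, Team Beta 40/61 = 65.6% → the Product team
Overall: the Product team 261/2495 = 10.5%, Team Beta 451/2463 = 18.3% → Team Beta
Neither sweeps: the Product team wins 1 of 2 groups, Team Beta wins 1. Team Beta wins overall but not every group — no Simpson reversal.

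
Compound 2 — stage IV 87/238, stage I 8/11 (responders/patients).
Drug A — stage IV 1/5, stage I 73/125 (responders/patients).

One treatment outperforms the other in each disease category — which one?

Stage IV: Compound 2 87/238 = 36.6%, Drug A 1/5 = 20.0% → Compound 2
Stage I: Compound 2 8/11 = 72.7%, Drug A 73/125 = 58.4% → Compound 2
Compound 2 has the higher rate in both groups.

Compound 2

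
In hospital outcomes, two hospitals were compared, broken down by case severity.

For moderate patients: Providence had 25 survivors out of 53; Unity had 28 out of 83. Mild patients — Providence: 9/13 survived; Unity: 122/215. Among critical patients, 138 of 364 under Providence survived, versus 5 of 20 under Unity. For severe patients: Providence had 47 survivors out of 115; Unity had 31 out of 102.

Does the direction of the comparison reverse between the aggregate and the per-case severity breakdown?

Moderate: Providence 25/53 = 47.2%, Unity 28/83 = 33.7% → Providence
Mild: Providence 9/13 = 69.2%, Unity 122/215 = 56.7% → Providence
Critical: Providence 138/364 = 37.9%, Unity 5/20 = 25.0% → Providence
Severe: Providence 47/115 = 40.9%, Unity 31/102 = 30.4% → Providence
Overall: Providence 219/545 = 40.2%, Unity 186/420 = 44.3% → Unity
Providence wins each case group but Unity wins overall — the comparison reverses. Providence's patients skew toward critical, which has a lower base rate.

Yes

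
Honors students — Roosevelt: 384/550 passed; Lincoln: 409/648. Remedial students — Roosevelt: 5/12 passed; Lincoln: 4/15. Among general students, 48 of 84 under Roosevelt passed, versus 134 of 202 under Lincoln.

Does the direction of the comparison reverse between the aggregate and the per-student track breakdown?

No

Honors: Roosevelt 384/550 = 69.8%, Lincoln 409/648 = 63.1% → Roosevelt
Remedial: Roosevelt 5/12 = 41.7%, Lincoln 4/15 = 26.7% → Roosevelt
General: Roosevelt 48/84 = 57.1%, Lincoln 134/202 = 66.3% → Lincoln
Overall: Roosevelt 437/646 = 67.6%, Lincoln 547/865 = 63.2% → Roosevelt
Neither sweeps: Roosevelt wins 2 of 3 groups, Lincoln wins 1. Roosevelt wins overall but not every group — no Simpson reversal.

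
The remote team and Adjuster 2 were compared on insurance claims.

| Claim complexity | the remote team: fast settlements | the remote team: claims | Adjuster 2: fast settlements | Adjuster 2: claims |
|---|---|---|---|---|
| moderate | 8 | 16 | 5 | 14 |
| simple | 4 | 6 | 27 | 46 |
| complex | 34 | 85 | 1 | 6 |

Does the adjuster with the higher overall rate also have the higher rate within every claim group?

No

Moderate: the remote team 8/16 = 50.0%, Adjuster 2 5/14 = 35.7% → the remote team
Simple: the remote team 4/6 = 66.7%, Adjuster 2 27/46 = 58.7% → the remote team
Complex: the remote team 34/85 = 40.0%, Adjuster 2 1/6 = 16.7% → the remote team
Overall: the remote team 46/107 = 43.0%, Adjuster 2 33/66 = 50.0% → Adjuster 2
The remote team wins each claim group but Adjuster 2 wins overall — the comparison reverses. The remote team's claims skew toward complex, which has a lower base rate.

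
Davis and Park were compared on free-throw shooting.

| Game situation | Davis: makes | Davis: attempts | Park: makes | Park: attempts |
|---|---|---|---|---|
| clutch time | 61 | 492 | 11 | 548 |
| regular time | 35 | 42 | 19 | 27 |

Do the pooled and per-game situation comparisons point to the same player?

Yes

Clutch time: Davis 61/492 = 12.4%, Park 11/548 = 2.0% → Davis
Regular time: Davis 35/42 = 83.3%, Park 19/27 = 70.4% → Davis
Overall: Davis 96/534 = 18.0%, Park 30/575 = 5.2% → Davis
Davis wins overall and in every game group — no reversal.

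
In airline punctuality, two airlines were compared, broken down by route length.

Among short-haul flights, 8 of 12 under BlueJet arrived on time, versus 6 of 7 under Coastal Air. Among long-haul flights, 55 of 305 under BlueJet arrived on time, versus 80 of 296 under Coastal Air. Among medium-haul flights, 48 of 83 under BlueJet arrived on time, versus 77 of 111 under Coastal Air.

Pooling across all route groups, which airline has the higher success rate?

Short-haul: BlueJet 8/12 = 66.7%, Coastal Air 6/7 = 85.7% → Coastal Air
Long-haul: BlueJet 55/305 = 18.0%, Coastal Air 80/296 = 27.0% → Coastal Air
Medium-haul: BlueJet 48/83 = 57.8%, Coastal Air 77/111 = 69.4% → Coastal Air
Overall: BlueJet 111/400 = 27.8%, Coastal Air 163/414 = 39.4% → Coastal Air

Coastal Air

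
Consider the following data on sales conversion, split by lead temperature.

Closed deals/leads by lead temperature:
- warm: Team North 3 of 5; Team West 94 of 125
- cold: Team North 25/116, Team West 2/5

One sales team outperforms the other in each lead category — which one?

Team West

Warm: Team North 3/5 = 60.0%, Team West 94/125 = 75.2% → Team West
Cold: Team North 25/116 = 21.6%, Team West 2/5 = 40.0% → Team West
Team West has the higher rate in both groups.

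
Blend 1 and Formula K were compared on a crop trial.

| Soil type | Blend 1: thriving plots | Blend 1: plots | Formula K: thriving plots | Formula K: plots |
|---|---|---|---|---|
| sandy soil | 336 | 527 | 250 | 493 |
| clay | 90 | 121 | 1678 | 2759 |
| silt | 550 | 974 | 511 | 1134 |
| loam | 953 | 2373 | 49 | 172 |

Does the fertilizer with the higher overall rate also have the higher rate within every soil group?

Sandy soil: Blend 1 336/527 = 63.8%, Formula K 250/493 = 50.7% → Blend 1
Clay: Blend 1 90/121 = 74.4%, Formula K 1678/2759 = 60.8% → Blend 1
Silt: Blend 1 550/974 = 56.5%, Formula K 511/1134 = 45.1% → Blend 1
Loam: Blend 1 953/2373 = 40.2%, Formula K 49/172 = 28.5% → Blend 1
Overall: Blend 1 1929/3995 = 48.3%, Formula K 2488/4558 = 54.6% → Formula K
Blend 1 wins each soil group but Formula K wins overall — the comparison reverses. Blend 1's plots skew toward loam, which has a lower base rate.

No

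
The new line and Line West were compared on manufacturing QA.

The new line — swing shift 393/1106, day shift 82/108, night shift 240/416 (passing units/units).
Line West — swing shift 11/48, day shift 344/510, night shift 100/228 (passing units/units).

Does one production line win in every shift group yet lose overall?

Swing shift: the new line 393/1106 = 35.5%, Line West 11/48 = 22.9% → the new line
Day shift: the new line 82/108 = 75.9%, Line West 344/510 = 67.5% → the new line
Night shift: the new line 240/416 = 57.7%, Line West 100/228 = 43.9% → the new line
Overall: the new line 715/1630 = 43.9%, Line West 455/786 = 57.9% → Line West
The new line wins each shift group but Line West wins overall — the comparison reverses. The new line's units skew toward swing shift, which has a lower base rate.

Yes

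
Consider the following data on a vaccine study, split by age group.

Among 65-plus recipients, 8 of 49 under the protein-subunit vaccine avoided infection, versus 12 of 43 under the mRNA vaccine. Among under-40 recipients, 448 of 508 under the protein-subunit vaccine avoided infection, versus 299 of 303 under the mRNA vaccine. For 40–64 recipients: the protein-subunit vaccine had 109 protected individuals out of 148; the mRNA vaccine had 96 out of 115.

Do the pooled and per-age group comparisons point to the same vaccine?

Yes

65-plus: the protein-subunit vaccine 8/49 = 16.3%, the mRNA vaccine 12/43 = 27.9% → the mRNA vaccine
Under-40: the protein-subunit vaccine 448/508 = 88.2%, the mRNA vaccine 299/303 = 98.7% → the mRNA vaccine
40–64: the protein-subunit vaccine 109/148 = 73.6%, the mRNA vaccine 96/115 = 83.5% → the mRNA vaccine
Overall: the protein-subunit vaccine 565/705 = 80.1%, the mRNA vaccine 407/461 = 88.3% → the mRNA vaccine
The mRNA vaccine wins overall and in every age group — no reversal.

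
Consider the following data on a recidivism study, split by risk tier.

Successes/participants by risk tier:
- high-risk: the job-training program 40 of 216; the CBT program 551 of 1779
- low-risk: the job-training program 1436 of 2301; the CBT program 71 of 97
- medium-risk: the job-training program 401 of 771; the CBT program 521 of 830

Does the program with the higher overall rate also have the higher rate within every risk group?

No

High-risk: the job-training program 40/216 = 18.5%, the CBT program 551/1779 = 31.0% → the CBT program
Low-risk: the job-training program 1436/2301 = 62.4%, the CBT program 71/97 = 73.2% → the CBT program
Medium-risk: the job-training program 401/771 = 52.0%, the CBT program 521/830 = 62.8% → the CBT program
Overall: the job-training program 1877/3288 = 57.1%, the CBT program 1143/2706 = 42.2% → the job-training program
The CBT program wins each risk group but the job-training program wins overall — the comparison reverses. The CBT program's participants skew toward high-risk, which has a lower base rate.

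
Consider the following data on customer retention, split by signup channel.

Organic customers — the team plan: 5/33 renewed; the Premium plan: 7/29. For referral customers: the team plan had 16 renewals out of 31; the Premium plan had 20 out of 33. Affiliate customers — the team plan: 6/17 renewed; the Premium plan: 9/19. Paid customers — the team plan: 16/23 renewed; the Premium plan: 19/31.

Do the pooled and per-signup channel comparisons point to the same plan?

Organic: the team plan 5/33 = 15.2%, the Premium plan 7/29 = 24.1% → the Premium plan
Referral: the team plan 16/31 = 51.6%, the Premium plan 20/33 = 60.6% → the Premium plan
Affiliate: the team plan 6/17 = 35.3%, the Premium plan 9/19 = 47.4% → the Premium plan
Paid: the team plan 16/23 = 69.6%, the Premium plan 19/31 = 61.3% → the team plan
Overall: the team plan 43/104 = 41.3%, the Premium plan 55/112 = 49.1% → the Premium plan
Neither sweeps: the team plan wins 1 of 4 groups, the Premium plan wins 3. The Premium plan wins overall but not every group — no Simpson reversal.

No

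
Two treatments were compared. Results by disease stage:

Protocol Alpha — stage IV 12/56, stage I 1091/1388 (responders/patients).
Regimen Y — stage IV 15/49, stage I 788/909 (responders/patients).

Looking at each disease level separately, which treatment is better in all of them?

Regimen Y

Stage IV: Protocol Alpha 12/56 = 21.4%, Regimen Y 15/49 = 30.6% → Regimen Y
Stage I: Protocol Alpha 1091/1388 = 78.6%, Regimen Y 788/909 = 86.7% → Regimen Y
Regimen Y has the higher rate in both groups.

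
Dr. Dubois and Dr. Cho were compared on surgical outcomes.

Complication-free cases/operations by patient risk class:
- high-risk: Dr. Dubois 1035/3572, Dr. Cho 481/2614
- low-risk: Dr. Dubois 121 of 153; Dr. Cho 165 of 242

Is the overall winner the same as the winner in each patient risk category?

Yes

High-risk: Dr. Dubois 1035/3572 = 29.0%, Dr. Cho 481/2614 = 18.4% → Dr. Dubois
Low-risk: Dr. Dubois 121/153 = 79.1%, Dr. Cho 165/242 = 68.2% → Dr. Dubois
Overall: Dr. Dubois 1156/3725 = 31.0%, Dr. Cho 646/2856 = 22.6% → Dr. Dubois
Dr. Dubois wins overall and in every patient risk group — no reversal.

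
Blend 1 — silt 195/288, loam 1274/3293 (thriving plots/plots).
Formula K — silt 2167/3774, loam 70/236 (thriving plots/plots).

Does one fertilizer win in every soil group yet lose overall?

Silt: Blend 1 195/288 = 67.7%, Formula K 2167/3774 = 57.4% → Blend 1
Loam: Blend 1 1274/3293 = 38.7%, Formula K 70/236 = 29.7% → Blend 1
Overall: Blend 1 1469/3581 = 41.0%, Formula K 2237/4010 = 55.8% → Formula K
Blend 1 wins each soil group but Formula K wins overall — the comparison reverses. Blend 1's plots skew toward loam, which has a lower base rate.

Yes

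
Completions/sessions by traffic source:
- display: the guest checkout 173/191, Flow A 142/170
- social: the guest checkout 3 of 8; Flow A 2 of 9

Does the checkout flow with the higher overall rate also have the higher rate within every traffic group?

Display: the guest checkout 173/191 = 90.6%, Flow A 142/170 = 83.5% → the guest checkout
Social: the guest checkout 3/8 = 37.5%, Flow A 2/9 = 22.2% → the guest checkout
Overall: the guest checkout 176/199 = 88.4%, Flow A 144/179 = 80.4% → the guest checkout
The guest checkout wins overall and in every traffic group — no reversal.

Yes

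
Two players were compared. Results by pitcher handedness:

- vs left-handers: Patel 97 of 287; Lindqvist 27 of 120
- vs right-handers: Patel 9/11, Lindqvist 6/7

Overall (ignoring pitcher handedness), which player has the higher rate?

Vs left-handers: Patel 97/287 = 33.8%, Lindqvist 27/120 = 22.5% → Patel
Vs right-handers: Patel 9/11 = 81.8%, Lindqvist 6/7 = 85.7% → Lindqvist
Overall: Patel 106/298 = 35.6%, Lindqvist 33/127 = 26.0% → Patel
(Neither sweeps every pitcher group, but Patel has the higher pooled rate.)

Patel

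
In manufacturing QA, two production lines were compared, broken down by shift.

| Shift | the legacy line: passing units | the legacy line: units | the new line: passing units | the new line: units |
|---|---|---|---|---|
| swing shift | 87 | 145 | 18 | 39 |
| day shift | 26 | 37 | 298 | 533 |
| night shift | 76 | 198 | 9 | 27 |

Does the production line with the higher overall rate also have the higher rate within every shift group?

No

Swing shift: the legacy line 87/145 = 60.0%, the new line 18/39 = 46.2% → the legacy line
Day shift: the legacy line 26/37 = 70.3%, the new line 298/533 = 55.9% → the legacy line
Night shift: the legacy line 76/198 = 38.4%, the new line 9/27 = 33.3% → the legacy line
Overall: the legacy line 189/380 = 49.7%, the new line 325/599 = 54.3% → the new line
The legacy line wins each shift group but the new line wins overall — the comparison reverses. The legacy line's units skew toward night shift, which has a lower base rate.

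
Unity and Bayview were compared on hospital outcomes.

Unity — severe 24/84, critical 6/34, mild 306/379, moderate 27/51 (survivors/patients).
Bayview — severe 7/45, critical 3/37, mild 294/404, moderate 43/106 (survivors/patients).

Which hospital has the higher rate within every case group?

Severe: Unity 24/84 = 28.6%, Bayview 7/45 = 15.6% → Unity
Critical: Unity 6/34 = 17.6%, Bayview 3/37 = 8.1% → Unity
Mild: Unity 306/379 = 80.7%, Bayview 294/404 = 72.8% → Unity
Moderate: Unity 27/51 = 52.9%, Bayview 43/106 = 40.6% → Unity
Unity has the higher rate in all 4 groups.

Unity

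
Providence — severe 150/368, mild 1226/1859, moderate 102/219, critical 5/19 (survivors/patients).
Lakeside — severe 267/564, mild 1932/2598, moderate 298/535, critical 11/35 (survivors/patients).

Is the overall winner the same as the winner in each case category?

Severe: Providence 150/368 = 40.8%, Lakeside 267/564 = 47.3% → Lakeside
Mild: Providence 1226/1859 = 65.9%, Lakeside 1932/2598 = 74.4% → Lakeside
Moderate: Providence 102/219 = 46.6%, Lakeside 298/535 = 55.7% → Lakeside
Critical: Providence 5/19 = 26.3%, Lakeside 11/35 = 31.4% → Lakeside
Overall: Providence 1483/2465 = 60.2%, Lakeside 2508/3732 = 67.2% → Lakeside
Lakeside wins overall and in every case group — no reversal.

Yes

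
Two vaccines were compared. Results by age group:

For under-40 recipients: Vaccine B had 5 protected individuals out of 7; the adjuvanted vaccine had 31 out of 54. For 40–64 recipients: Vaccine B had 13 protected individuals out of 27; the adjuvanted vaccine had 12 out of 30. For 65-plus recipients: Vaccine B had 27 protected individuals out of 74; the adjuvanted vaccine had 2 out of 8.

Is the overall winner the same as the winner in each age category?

Under-40: Vaccine B 5/7 = 71.4%, the adjuvanted vaccine 31/54 = 57.4% → Vaccine B
40–64: Vaccine B 13/27 = 48.1%, the adjuvanted vaccine 12/30 = 40.0% → Vaccine B
65-plus: Vaccine B 27/74 = 36.5%, the adjuvanted vaccine 2/8 = 25.0% → Vaccine B
Overall: Vaccine B 45/108 = 41.7%, the adjuvanted vaccine 45/92 = 48.9% → the adjuvanted vaccine
Vaccine B wins each age group but the adjuvanted vaccine wins overall — the comparison reverses. Vaccine B's recipients skew toward 65-plus, which has a lower base rate.

No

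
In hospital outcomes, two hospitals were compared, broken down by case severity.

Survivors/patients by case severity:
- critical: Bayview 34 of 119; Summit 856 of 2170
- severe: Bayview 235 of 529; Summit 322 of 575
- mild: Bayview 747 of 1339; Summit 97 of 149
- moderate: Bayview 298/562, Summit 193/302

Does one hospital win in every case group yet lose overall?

Yes

Critical: Bayview 34/119 = 28.6%, Summit 856/2170 = 39.4% → Summit
Severe: Bayview 235/529 = 44.4%, Summit 322/575 = 56.0% → Summit
Mild: Bayview 747/1339 = 55.8%, Summit 97/149 = 65.1% → Summit
Moderate: Bayview 298/562 = 53.0%, Summit 193/302 = 63.9% → Summit
Overall: Bayview 1314/2549 = 51.5%, Summit 1468/3196 = 45.9% → Bayview
Summit wins each case group but Bayview wins overall — the comparison reverses. Summit's patients skew toward critical, which has a lower base rate.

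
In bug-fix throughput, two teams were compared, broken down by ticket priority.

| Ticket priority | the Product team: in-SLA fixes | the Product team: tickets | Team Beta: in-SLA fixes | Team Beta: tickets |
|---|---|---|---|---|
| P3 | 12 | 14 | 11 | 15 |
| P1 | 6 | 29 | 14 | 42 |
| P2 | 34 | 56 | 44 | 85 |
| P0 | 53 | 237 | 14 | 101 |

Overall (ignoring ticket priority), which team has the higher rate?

Team Beta

P3: the Product team 12/14 = 85.7%, Team Beta 11/15 = 73.3% → the Product team
P1: the Product team 6/29 = 20.7%, Team Beta 14/42 = 33.3% → Team Beta
P2: the Product team 34/56 = 60.7%, Team Beta 44/85 = 51.8% → the Product team
P0: the Product team 53/237 = 22.4%, Team Beta 14/101 = 13.9% → the Product team
Overall: the Product team 105/336 = 31.2%, Team Beta 83/243 = 34.2% → Team Beta
(Neither sweeps every ticket group, but Team Beta has the higher pooled rate.)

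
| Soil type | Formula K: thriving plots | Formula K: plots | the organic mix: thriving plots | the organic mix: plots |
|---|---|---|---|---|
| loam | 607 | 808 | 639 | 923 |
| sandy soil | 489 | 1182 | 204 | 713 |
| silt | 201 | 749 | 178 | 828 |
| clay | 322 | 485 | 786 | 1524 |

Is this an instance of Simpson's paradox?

Loam: Formula K 607/808 = 75.1%, the organic mix 639/923 = 69.2% → Formula K
Sandy soil: Formula K 489/1182 = 41.4%, the organic mix 204/713 = 28.6% → Formula K
Silt: Formula K 201/749 = 26.8%, the organic mix 178/828 = 21.5% → Formula K
Clay: Formula K 322/485 = 66.4%, the organic mix 786/1524 = 51.6% → Formula K
Overall: Formula K 1619/3224 = 50.2%, the organic mix 1807/3988 = 45.3% → Formula K
Formula K wins overall and in every soil group — no reversal.

No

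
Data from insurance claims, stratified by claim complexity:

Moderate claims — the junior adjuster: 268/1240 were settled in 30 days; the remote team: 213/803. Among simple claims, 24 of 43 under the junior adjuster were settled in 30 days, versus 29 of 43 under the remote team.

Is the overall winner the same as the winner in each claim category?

Moderate: the junior adjuster 268/1240 = 21.6%, the remote team 213/803 = 26.5% → the remote team
Simple: the junior adjuster 24/43 = 55.8%, the remote team 29/43 = 67.4% → the remote team
Overall: the junior adjuster 292/1283 = 22.8%, the remote team 242/846 = 28.6% → the remote team
The remote team wins overall and in every claim group — no reversal.

Yes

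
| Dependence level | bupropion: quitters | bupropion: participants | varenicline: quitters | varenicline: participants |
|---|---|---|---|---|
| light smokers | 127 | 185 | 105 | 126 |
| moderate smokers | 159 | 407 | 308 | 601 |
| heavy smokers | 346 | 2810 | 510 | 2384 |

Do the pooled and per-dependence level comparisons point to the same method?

Yes

Light smokers: bupropion 127/185 = 68.6%, varenicline 105/126 = 83.3% → varenicline
Moderate smokers: bupropion 159/407 = 39.1%, varenicline 308/601 = 51.2% → varenicline
Heavy smokers: bupropion 346/2810 = 12.3%, varenicline 510/2384 = 21.4% → varenicline
Overall: bupropion 632/3402 = 18.6%, varenicline 923/3111 = 29.7% → varenicline
Varenicline wins overall and in every dependence group — no reversal.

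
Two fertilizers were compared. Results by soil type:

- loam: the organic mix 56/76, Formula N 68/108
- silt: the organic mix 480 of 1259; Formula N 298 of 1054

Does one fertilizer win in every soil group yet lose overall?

Loam: the organic mix 56/76 = 73.7%, Formula N 68/108 = 63.0% → the organic mix
Silt: the organic mix 480/1259 = 38.1%, Formula N 298/1054 = 28.3% → the organic mix
Overall: the organic mix 536/1335 = 40.1%, Formula N 366/1162 = 31.5% → the organic mix
The organic mix wins overall and in every soil group — no reversal.

No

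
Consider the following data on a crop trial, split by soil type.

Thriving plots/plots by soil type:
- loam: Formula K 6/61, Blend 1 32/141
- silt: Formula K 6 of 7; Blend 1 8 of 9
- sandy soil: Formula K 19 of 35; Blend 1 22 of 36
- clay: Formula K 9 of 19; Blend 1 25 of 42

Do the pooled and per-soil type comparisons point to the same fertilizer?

Yes

Loam: Formula K 6/61 = 9.8%, Blend 1 32/141 = 22.7% → Blend 1
Silt: Formula K 6/7 = 85.7%, Blend 1 8/9 = 88.9% → Blend 1
Sandy soil: Formula K 19/35 = 54.3%, Blend 1 22/36 = 61.1% → Blend 1
Clay: Formula K 9/19 = 47.4%, Blend 1 25/42 = 59.5% → Blend 1
Overall: Formula K 40/122 = 32.8%, Blend 1 87/228 = 38.2% → Blend 1
Blend 1 wins overall and in every soil group — no reversal.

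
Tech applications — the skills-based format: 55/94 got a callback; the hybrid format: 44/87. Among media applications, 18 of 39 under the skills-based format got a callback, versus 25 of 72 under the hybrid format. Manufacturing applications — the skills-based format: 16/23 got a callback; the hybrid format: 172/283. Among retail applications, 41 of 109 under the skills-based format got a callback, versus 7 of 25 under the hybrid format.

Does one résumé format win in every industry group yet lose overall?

Yes

Tech: the skills-based format 55/94 = 58.5%, the hybrid format 44/87 = 50.6% → the skills-based format
Media: the skills-based format 18/39 = 46.2%, the hybrid format 25/72 = 34.7% → the skills-based format
Manufacturing: the skills-based format 16/23 = 69.6%, the hybrid format 172/283 = 60.8% → the skills-based format
Retail: the skills-based format 41/109 = 37.6%, the hybrid format 7/25 = 28.0% → the skills-based format
Overall: the skills-based format 130/265 = 49.1%, the hybrid format 248/467 = 53.1% → the hybrid format
The skills-based format wins each industry group but the hybrid format wins overall — the comparison reverses. The skills-based format's applications skew toward retail, which has a lower base rate.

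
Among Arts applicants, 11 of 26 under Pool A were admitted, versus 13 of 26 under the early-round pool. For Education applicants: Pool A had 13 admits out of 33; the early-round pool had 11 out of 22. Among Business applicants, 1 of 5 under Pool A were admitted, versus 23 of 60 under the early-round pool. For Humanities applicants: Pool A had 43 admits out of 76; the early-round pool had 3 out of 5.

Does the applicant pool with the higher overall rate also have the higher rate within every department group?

Arts: Pool A 11/26 = 42.3%, the early-round pool 13/26 = 50.0% → the early-round pool
Education: Pool A 13/33 = 39.4%, the early-round pool 11/22 = 50.0% → the early-round pool
Business: Pool A 1/5 = 20.0%, the early-round pool 23/60 = 38.3% → the early-round pool
Humanities: Pool A 43/76 = 56.6%, the early-round pool 3/5 = 60.0% → the early-round pool
Overall: Pool A 68/140 = 48.6%, the early-round pool 50/113 = 44.2% → Pool A
The early-round pool wins each department group but Pool A wins overall — the comparison reverses. The early-round pool's applicants skew toward Business, which has a lower base rate.

No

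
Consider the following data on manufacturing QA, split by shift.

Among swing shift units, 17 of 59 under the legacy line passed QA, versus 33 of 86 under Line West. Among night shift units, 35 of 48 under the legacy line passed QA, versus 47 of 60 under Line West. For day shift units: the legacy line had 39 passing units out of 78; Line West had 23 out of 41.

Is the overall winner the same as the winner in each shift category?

Swing shift: the legacy line 17/59 = 28.8%, Line West 33/86 = 38.4% → Line West
Night shift: the legacy line 35/48 = 72.9%, Line West 47/60 = 78.3% → Line West
Day shift: the legacy line 39/78 = 50.0%, Line West 23/41 = 56.1% → Line West
Overall: the legacy line 91/185 = 49.2%, Line West 103/187 = 55.1% → Line West
Line West wins overall and in every shift group — no reversal.

Yes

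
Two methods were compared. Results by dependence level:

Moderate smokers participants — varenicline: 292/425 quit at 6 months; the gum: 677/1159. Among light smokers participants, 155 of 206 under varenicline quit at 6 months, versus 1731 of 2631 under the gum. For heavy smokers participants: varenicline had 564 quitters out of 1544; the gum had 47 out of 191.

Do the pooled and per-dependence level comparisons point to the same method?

Moderate smokers: varenicline 292/425 = 68.7%, the gum 677/1159 = 58.4% → varenicline
Light smokers: varenicline 155/206 = 75.2%, the gum 1731/2631 = 65.8% → varenicline
Heavy smokers: varenicline 564/1544 = 36.5%, the gum 47/191 = 24.6% → varenicline
Overall: varenicline 1011/2175 = 46.5%, the gum 2455/3981 = 61.7% → the gum
Varenicline wins each dependence group but the gum wins overall — the comparison reverses. Varenicline's participants skew toward heavy smokers, which has a lower base rate.

No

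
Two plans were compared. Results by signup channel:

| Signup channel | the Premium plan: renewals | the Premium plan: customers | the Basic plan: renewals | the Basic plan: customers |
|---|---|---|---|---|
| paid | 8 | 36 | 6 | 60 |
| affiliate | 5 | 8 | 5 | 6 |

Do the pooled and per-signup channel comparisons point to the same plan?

Paid: the Premium plan 8/36 = 22.2%, the Basic plan 6/60 = 10.0% → the Premium plan
Affiliate: the Premium plan 5/8 = 62.5%, the Basic plan 5/6 = 83.3% → the Basic plan
Overall: the Premium plan 13/44 = 29.5%, the Basic plan 11/66 = 16.7% → the Premium plan
Neither sweeps: the Premium plan wins 1 of 2 groups, the Basic plan wins 1. The Premium plan wins overall but not every group — no Simpson reversal.

No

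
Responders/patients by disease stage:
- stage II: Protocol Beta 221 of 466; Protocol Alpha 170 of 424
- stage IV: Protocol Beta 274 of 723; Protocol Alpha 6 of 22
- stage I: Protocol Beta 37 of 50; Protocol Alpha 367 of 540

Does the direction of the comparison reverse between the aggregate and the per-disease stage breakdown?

Stage II: Protocol Beta 221/466 = 47.4%, Protocol Alpha 170/424 = 40.1% → Protocol Beta
Stage IV: Protocol Beta 274/723 = 37.9%, Protocol Alpha 6/22 = 27.3% → Protocol Beta
Stage I: Protocol Beta 37/50 = 74.0%, Protocol Alpha 367/540 = 68.0% → Protocol Beta
Overall: Protocol Beta 532/1239 = 42.9%, Protocol Alpha 543/986 = 55.1% → Protocol Alpha
Protocol Beta wins each disease group but Protocol Alpha wins overall — the comparison reverses. Protocol Beta's patients skew toward stage IV, which has a lower base rate.

Yes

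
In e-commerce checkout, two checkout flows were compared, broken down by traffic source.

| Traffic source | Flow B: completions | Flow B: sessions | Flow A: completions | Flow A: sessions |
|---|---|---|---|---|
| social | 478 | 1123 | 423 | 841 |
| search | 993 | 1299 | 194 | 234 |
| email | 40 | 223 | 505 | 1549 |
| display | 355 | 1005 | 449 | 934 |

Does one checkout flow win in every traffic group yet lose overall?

Yes

Social: Flow B 478/1123 = 42.6%, Flow A 423/841 = 50.3% → Flow A
Search: Flow B 993/1299 = 76.4%, Flow A 194/234 = 82.9% → Flow A
Email: Flow B 40/223 = 17.9%, Flow A 505/1549 = 32.6% → Flow A
Display: Flow B 355/1005 = 35.3%, Flow A 449/934 = 48.1% → Flow A
Overall: Flow B 1866/3650 = 51.1%, Flow A 1571/3558 = 44.2% → Flow B
Flow A wins each traffic group but Flow B wins overall — the comparison reverses. Flow A's sessions skew toward email, which has a lower base rate.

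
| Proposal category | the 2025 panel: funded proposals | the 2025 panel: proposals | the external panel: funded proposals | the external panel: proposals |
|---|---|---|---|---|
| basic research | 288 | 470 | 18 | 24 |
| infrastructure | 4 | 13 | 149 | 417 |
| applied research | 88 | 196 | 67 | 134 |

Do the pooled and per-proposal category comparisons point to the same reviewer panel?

No

Basic research: the 2025 panel 288/470 = 61.3%, the external panel 18/24 = 75.0% → the external panel
Infrastructure: the 2025 panel 4/13 = 30.8%, the external panel 149/417 = 35.7% → the external panel
Applied research: the 2025 panel 88/196 = 44.9%, the external panel 67/134 = 50.0% → the external panel
Overall: the 2025 panel 380/679 = 56.0%, the external panel 234/575 = 40.7% → the 2025 panel
The external panel wins each proposal group but the 2025 panel wins overall — the comparison reverses. The external panel's proposals skew toward infrastructure, which has a lower base rate.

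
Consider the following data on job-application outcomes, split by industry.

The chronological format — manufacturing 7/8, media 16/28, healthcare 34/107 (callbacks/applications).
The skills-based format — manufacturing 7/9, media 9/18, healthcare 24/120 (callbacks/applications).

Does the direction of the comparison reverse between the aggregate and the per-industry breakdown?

No

Manufacturing: the chronological format 7/8 = 87.5%, the skills-based format 7/9 = 77.8% → the chronological format
Media: the chronological format 16/28 = 57.1%, the skills-based format 9/18 = 50.0% → the chronological format
Healthcare: the chronological format 34/107 = 31.8%, the skills-based format 24/120 = 20.0% → the chronological format
Overall: the chronological format 57/143 = 39.9%, the skills-based format 40/147 = 27.2% → the chronological format
The chronological format wins overall and in every industry group — no reversal.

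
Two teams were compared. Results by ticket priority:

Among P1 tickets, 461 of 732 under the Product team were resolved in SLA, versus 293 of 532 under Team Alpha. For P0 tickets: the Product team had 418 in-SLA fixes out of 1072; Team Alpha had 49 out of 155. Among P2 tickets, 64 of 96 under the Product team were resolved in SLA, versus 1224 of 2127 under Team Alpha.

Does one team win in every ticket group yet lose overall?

P1: the Product team 461/732 = 63.0%, Team Alpha 293/532 = 55.1% → the Product team
P0: the Product team 418/1072 = 39.0%, Team Alpha 49/155 = 31.6% → the Product team
P2: the Product team 64/96 = 66.7%, Team Alpha 1224/2127 = 57.5% → the Product team
Overall: the Product team 943/1900 = 49.6%, Team Alpha 1566/2814 = 55.7% → Team Alpha
The Product team wins each ticket group but Team Alpha wins overall — the comparison reverses. The Product team's tickets skew toward P0, which has a lower base rate.

Yes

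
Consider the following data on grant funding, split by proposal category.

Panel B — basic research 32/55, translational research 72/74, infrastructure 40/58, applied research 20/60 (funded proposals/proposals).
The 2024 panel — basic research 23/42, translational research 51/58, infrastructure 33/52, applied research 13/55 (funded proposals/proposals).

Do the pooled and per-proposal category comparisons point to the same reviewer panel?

Basic research: Panel B 32/55 = 58.2%, the 2024 panel 23/42 = 54.8% → Panel B
Translational research: Panel B 72/74 = 97.3%, the 2024 panel 51/58 = 87.9% → Panel B
Infrastructure: Panel B 40/58 = 69.0%, the 2024 panel 33/52 = 63.5% → Panel B
Applied research: Panel B 20/60 = 33.3%, the 2024 panel 13/55 = 23.6% → Panel B
Overall: Panel B 164/247 = 66.4%, the 2024 panel 120/207 = 58.0% → Panel B
Panel B wins overall and in every proposal group — no reversal.

Yes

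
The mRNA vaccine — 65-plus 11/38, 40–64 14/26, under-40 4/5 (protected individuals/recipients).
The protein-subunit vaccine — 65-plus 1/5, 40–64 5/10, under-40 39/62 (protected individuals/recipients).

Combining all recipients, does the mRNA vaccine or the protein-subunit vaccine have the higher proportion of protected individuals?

65-plus: the mRNA vaccine 11/38 = 28.9%, the protein-subunit vaccine 1/5 = 20.0% → the mRNA vaccine
40–64: the mRNA vaccine 14/26 = 53.8%, the protein-subunit vaccine 5/10 = 50.0% → the mRNA vaccine
Under-40: the mRNA vaccine 4/5 = 80.0%, the protein-subunit vaccine 39/62 = 62.9% → the mRNA vaccine
Overall: the mRNA vaccine 29/69 = 42.0%, the protein-subunit vaccine 45/77 = 58.4% → the protein-subunit vaccine
(The mRNA vaccine wins every age group but the protein-subunit vaccine wins overall — the mRNA vaccine's recipients skew toward the low-rate 65-plus group.)

the protein-subunit vaccine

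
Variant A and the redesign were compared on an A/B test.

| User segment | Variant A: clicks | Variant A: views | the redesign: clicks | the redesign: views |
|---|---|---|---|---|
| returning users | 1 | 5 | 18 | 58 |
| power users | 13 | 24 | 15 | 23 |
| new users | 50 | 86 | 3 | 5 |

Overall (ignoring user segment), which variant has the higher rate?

Variant A

Returning users: Variant A 1/5 = 20.0%, the redesign 18/58 = 31.0% → the redesign
Power users: Variant A 13/24 = 54.2%, the redesign 15/23 = 65.2% → the redesign
New users: Variant A 50/86 = 58.1%, the redesign 3/5 = 60.0% → the redesign
Overall: Variant A 64/115 = 55.7%, the redesign 36/86 = 41.9% → Variant A
(The redesign wins every user group but Variant A wins overall — the redesign's views skew toward the low-rate returning users group.)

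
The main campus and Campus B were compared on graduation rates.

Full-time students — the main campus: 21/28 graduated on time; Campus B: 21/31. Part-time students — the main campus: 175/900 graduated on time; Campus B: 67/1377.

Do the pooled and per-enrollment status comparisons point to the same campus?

Yes

Full-time: the main campus 21/28 = 75.0%, Campus B 21/31 = 67.7% → the main campus
Part-time: the main campus 175/900 = 19.4%, Campus B 67/1377 = 4.9% → the main campus
Overall: the main campus 196/928 = 21.1%, Campus B 88/1408 = 6.2% → the main campus
The main campus wins overall and in every enrollment group — no reversal.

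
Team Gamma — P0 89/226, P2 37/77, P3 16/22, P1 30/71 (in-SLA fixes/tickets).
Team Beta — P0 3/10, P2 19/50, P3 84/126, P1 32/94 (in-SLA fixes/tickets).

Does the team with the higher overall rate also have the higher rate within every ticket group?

P0: Team Gamma 89/226 = 39.4%, Team Beta 3/10 = 30.0% → Team Gamma
P2: Team Gamma 37/77 = 48.1%, Team Beta 19/50 = 38.0% → Team Gamma
P3: Team Gamma 16/22 = 72.7%, Team Beta 84/126 = 66.7% → Team Gamma
P1: Team Gamma 30/71 = 42.3%, Team Beta 32/94 = 34.0% → Team Gamma
Overall: Team Gamma 172/396 = 43.4%, Team Beta 138/280 = 49.3% → Team Beta
Team Gamma wins each ticket group but Team Beta wins overall — the comparison reverses. Team Gamma's tickets skew toward P0, which has a lower base rate.

No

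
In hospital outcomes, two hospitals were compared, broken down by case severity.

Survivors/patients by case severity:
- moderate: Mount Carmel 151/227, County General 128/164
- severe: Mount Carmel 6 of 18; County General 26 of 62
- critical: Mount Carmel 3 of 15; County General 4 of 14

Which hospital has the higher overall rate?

Moderate: Mount Carmel 151/227 = 66.5%, County General 128/164 = 78.0% → County General
Severe: Mount Carmel 6/18 = 33.3%, County General 26/62 = 41.9% → County General
Critical: Mount Carmel 3/15 = 20.0%, County General 4/14 = 28.6% → County General
Overall: Mount Carmel 160/260 = 61.5%, County General 158/240 = 65.8% → County General

County General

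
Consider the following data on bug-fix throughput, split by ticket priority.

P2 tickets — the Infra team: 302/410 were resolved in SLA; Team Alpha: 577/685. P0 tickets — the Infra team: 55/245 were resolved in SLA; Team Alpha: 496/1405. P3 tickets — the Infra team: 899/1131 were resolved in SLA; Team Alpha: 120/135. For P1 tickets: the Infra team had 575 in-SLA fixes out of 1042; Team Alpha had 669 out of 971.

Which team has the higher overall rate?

P2: the Infra team 302/410 = 73.7%, Team Alpha 577/685 = 84.2% → Team Alpha
P0: the Infra team 55/245 = 22.4%, Team Alpha 496/1405 = 35.3% → Team Alpha
P3: the Infra team 899/1131 = 79.5%, Team Alpha 120/135 = 88.9% → Team Alpha
P1: the Infra team 575/1042 = 55.2%, Team Alpha 669/971 = 68.9% → Team Alpha
Overall: the Infra team 1831/2828 = 64.7%, Team Alpha 1862/3196 = 58.3% → the Infra team
(Team Alpha wins every ticket group but the Infra team wins overall — Team Alpha's tickets skew toward the low-rate P0 group.)

the Infra team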